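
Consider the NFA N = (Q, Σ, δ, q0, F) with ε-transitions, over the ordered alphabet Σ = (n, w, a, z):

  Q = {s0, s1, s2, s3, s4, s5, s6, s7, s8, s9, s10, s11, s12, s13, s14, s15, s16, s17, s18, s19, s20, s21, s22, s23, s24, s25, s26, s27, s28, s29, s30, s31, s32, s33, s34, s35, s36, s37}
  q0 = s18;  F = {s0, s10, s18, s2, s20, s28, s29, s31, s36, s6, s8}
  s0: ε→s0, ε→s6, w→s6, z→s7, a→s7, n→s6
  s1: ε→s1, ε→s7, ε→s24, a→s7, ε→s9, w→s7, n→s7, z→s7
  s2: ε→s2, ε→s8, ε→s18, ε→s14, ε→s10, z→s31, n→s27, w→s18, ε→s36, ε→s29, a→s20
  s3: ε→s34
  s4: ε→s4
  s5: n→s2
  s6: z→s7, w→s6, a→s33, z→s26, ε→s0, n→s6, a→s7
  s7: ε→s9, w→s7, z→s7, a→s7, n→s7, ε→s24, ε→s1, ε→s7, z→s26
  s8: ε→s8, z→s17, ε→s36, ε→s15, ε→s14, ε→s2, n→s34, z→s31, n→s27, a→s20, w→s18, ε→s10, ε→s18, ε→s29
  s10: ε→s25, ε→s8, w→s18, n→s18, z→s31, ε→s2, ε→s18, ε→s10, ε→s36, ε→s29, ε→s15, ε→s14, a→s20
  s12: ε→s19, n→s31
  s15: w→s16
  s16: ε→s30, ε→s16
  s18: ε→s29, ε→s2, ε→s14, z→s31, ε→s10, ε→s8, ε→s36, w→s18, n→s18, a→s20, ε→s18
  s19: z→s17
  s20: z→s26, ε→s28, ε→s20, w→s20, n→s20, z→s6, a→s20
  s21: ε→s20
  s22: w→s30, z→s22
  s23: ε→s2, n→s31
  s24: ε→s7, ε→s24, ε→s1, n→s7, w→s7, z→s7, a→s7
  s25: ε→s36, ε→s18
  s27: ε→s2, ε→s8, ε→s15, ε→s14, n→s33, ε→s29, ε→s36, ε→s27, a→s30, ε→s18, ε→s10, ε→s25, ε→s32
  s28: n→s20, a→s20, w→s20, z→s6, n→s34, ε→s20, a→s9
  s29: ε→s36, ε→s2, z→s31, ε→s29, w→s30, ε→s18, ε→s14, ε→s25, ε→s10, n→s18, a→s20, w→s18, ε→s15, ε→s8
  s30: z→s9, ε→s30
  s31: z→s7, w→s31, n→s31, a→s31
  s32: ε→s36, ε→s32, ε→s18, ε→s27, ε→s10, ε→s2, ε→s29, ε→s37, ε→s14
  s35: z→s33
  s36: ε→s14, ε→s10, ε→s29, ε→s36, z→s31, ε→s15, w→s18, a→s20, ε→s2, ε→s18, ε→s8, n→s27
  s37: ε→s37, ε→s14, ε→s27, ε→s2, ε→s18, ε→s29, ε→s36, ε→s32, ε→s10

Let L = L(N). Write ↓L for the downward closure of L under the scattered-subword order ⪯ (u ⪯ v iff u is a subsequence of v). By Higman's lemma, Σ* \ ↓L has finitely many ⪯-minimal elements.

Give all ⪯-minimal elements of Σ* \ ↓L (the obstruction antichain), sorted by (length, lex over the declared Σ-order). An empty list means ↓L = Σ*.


|Q|=38, |F|=11, |δ|=180 (104 ε).
min D↑ (5 st, q0=0, F={4}): 0:n→0,w→0,a→1,z→2 1:n→1,w→1,a→1,z→3 2:n→2,w→2,a→2,z→4 3:n→3,w→3,a→4,z→4 4:n→4,w→4,a→4,z→4 (ε-aug+det+¬).
'zz': |S_i|=[27, 10, 5] end={s1,s24,s26,s7,s9} — reject; 2/2 deletions ∈↓L.
'aza': |S_i|=[27, 13, 8, 6] end={s1,s24,s26,s33,s7,s9} rej; 3/3 single-dels accept.
2 words, ⪯-incomp.

A = [zz, aza].


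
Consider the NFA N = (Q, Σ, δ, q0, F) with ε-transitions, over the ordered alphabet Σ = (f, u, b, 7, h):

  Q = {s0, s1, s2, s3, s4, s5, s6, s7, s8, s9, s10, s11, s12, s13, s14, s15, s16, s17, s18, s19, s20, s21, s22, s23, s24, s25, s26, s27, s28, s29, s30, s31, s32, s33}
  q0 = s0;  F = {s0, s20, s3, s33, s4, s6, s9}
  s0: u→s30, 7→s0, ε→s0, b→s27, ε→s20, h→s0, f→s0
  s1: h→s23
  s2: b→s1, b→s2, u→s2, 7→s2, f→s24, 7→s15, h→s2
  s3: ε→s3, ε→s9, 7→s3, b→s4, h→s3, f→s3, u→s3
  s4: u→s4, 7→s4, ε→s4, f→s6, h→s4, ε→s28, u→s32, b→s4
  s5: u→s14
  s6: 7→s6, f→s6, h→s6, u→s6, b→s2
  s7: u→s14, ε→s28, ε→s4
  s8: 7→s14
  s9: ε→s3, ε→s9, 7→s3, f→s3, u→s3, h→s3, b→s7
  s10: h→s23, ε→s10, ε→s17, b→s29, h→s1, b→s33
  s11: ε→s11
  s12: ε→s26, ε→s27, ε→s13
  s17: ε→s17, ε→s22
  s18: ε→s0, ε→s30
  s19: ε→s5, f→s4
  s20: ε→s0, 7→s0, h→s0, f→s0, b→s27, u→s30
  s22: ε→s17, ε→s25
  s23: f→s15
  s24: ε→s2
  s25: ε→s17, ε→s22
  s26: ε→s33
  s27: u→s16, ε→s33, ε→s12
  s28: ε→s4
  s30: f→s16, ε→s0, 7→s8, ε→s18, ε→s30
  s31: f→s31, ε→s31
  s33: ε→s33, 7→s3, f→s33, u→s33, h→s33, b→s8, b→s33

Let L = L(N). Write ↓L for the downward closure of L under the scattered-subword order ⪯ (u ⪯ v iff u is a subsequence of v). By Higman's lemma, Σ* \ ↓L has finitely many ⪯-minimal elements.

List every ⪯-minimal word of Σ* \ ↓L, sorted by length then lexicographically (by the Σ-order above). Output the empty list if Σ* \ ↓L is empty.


|Q|=34, |F|=7, |δ|=94 (36 ε).
min D↑ (6 st, q0=0, F={5}): 0:f→0,u→0,b→1,7→0,h→0 1:f→1,u→1,b→1,7→2,h→1 2:f→2,u→2,b→3,7→2,h→2 3:f→4,u→3,b→3,7→3,h→3 4:f→4,u→4,b→5,7→4,h→4 5:f→5,u→5,b→5,7→5,h→5 (ε-aug+det+¬).
'b7bfb': run [24, 20, 13, 11, 6, 5] end={s1,s15,s2,s23,s24} — reject; 5/5 single-dels accept.
1 words, ⪯-incomp.

A = [b7bfb].


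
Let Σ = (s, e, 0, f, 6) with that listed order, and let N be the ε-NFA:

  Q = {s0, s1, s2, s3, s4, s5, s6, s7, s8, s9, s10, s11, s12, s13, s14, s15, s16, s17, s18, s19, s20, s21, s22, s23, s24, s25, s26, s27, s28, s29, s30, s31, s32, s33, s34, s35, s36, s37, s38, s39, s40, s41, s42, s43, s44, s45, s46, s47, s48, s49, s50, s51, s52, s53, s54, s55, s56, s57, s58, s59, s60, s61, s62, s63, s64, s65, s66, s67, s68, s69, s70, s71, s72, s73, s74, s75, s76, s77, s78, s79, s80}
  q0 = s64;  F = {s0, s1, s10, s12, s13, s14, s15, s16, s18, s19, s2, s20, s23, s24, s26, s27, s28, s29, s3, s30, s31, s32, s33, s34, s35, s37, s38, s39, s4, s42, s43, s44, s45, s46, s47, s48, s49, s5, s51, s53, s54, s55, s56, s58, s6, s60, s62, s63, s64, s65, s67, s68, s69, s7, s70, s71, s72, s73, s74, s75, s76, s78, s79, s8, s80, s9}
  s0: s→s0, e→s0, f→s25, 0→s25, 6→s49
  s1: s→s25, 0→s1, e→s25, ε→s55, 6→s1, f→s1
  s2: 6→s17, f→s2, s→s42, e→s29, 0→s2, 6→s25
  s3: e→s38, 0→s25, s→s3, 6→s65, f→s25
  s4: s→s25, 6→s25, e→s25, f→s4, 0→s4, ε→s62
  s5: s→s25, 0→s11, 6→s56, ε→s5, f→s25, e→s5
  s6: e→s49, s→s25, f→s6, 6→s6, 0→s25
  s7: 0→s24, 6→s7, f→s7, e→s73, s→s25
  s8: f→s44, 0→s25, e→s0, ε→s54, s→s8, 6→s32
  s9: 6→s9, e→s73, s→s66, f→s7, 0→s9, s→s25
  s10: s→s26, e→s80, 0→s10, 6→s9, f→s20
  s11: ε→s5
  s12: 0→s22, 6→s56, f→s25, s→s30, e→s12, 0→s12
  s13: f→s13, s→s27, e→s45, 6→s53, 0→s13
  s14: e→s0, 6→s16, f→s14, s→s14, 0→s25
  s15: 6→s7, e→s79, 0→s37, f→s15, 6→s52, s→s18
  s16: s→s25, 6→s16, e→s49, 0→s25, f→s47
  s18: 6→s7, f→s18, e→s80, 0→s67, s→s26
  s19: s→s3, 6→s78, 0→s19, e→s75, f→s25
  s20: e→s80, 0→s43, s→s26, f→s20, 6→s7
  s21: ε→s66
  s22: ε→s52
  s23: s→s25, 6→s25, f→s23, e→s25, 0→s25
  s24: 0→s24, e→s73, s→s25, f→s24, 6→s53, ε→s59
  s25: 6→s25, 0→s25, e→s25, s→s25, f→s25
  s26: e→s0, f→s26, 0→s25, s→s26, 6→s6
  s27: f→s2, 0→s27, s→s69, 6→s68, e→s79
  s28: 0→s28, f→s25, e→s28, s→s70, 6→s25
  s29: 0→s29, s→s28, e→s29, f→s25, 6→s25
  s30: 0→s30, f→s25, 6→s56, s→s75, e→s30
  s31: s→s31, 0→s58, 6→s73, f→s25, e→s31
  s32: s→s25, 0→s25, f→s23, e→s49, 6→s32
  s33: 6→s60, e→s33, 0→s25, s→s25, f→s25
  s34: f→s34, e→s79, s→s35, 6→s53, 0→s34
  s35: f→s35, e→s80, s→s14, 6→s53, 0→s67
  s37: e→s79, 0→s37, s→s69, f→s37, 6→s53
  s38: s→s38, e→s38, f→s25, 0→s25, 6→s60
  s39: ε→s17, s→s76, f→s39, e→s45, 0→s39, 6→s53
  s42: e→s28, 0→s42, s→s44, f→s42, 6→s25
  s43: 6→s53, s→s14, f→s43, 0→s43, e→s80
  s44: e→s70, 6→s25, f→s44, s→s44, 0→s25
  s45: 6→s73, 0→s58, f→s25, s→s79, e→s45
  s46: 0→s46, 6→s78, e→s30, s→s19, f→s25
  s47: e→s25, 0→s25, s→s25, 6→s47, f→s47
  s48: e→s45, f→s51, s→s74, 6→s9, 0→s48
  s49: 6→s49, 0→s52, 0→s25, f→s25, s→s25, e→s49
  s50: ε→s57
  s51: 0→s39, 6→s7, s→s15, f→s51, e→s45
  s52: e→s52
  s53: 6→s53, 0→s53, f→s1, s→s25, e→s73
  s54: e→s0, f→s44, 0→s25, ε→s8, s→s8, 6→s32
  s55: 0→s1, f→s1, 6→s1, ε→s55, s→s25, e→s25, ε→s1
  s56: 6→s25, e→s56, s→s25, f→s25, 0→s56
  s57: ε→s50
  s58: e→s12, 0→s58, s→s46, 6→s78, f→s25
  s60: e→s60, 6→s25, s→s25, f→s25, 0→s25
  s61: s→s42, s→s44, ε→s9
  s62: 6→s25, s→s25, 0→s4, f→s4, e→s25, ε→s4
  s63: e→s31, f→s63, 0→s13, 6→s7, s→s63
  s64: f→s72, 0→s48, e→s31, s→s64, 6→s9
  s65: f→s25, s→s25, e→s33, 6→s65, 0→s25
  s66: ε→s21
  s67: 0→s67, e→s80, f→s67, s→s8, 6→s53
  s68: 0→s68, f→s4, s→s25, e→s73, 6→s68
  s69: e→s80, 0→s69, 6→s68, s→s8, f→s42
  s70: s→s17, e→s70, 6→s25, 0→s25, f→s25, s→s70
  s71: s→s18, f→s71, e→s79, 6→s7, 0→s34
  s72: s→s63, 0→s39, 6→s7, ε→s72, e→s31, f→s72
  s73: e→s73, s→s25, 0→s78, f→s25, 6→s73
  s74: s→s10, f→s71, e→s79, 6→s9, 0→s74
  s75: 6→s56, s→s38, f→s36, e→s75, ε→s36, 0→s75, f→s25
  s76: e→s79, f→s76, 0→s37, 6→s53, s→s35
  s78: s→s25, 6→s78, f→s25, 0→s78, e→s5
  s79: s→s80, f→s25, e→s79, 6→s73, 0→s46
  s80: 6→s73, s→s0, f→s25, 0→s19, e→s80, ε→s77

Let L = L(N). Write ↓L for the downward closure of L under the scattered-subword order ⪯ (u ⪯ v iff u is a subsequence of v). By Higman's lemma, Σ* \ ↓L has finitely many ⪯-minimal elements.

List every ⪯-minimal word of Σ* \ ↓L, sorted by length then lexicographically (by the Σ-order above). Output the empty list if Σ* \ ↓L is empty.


Antichain: [ef, 6s, e0e66, 0sss0, f06fe, fs0sf6].

|Q|=81, |F|=66, |δ|=365 (20 ε).
min D↑ (64 st, q0=0, F={6}): 0:s→0,e→1,0→2,f→3,6→4 1:s→1,e→1,0→5,f→6,6→7 2:s→8,e→9,0→2,f→10,6→4 3:s→11,e→1,0→12,f→3,6→13 4:s→6,e→7,0→4,f→13,6→4 5:s→14,e→15,0→5,f→6,6→16 6:s→6,e→6,0→6,f→6,6→6 7:s→6,e→7,0→16,f→6,6→7 8:s→17,e→18,0→8,f→19,6→4 9:s→18,e→9,0→5,f→6,6→7 10:s→20,e→9,0→12,f→10,6→13 11:s→11,e→1,0→21,f→11,6→13 12:s→22,e→9,0→12,f→12,6→23 13:s→6,e→7,0→24,f→13,6→13 14:s→25,e→26,0→14,f→6,6→16 15:s→26,e→15,0→15,f→6,6→27 16:s→6,e→28,0→16,f→6,6→16 17:s→29,e→30,0→17,f→31,6→4 18:s→30,e→18,0→14,f→6,6→7 19:s→32,e→18,0→33,f→19,6→13 20:s→32,e→18,0→34,f→20,6→13 21:s→35,e→9,0→21,f→21,6→23 22:s→36,e→18,0→34,f→22,6→23 23:s→6,e→7,0→23,f→37,6→23 24:s→6,e→7,0→24,f→24,6→23 25:s→38,e→39,0→25,f→6,6→16 26:s→39,e→26,0→26,f→6,6→27 27:s→6,e→27,0→27,f→6,6→6 28:s→6,e→28,0→28,f→6,6→27 29:s→29,e→40,0→6,f→29,6→41 30:s→40,e→30,0→25,f→6,6→7 31:s→29,e→30,0→42,f→31,6→13 32:s→29,e→30,0→43,f→32,6→13 33:s→36,e→18,0→33,f→33,6→23 34:s→44,e→18,0→34,f→34,6→23 35:s→44,e→18,0→35,f→45,6→46 36:s→47,e→30,0→43,f→36,6→23 37:s→6,e→6,0→37,f→37,6→37 38:s→38,e→48,0→6,f→6,6→49 39:s→48,e→39,0→39,f→6,6→27 40:s→40,e→40,0→6,f→6,6→50 41:s→6,e→50,0→6,f→41,6→41 42:s→47,e→30,0→42,f→42,6→23 43:s→51,e→30,0→43,f→43,6→23 44:s→51,e→30,0→44,f→52,6→46 45:s→52,e→53,0→45,f→45,6→6 46:s→6,e→7,0→46,f→54,6→46 47:s→47,e→40,0→6,f→47,6→55 48:s→48,e→48,0→6,f→6,6→56 49:s→6,e→57,0→6,f→6,6→49 50:s→6,e→50,0→6,f→6,6→50 51:s→51,e→40,0→6,f→58,6→59 52:s→58,e→60,0→52,f→52,6→6 53:s→60,e→53,0→53,f→6,6→6 54:s→6,e→6,0→54,f→54,6→6 55:s→6,e→50,0→6,f→61,6→55 56:s→6,e→56,0→6,f→6,6→6 57:s→6,e→57,0→6,f→6,6→56 58:s→58,e→62,0→6,f→58,6→6 59:s→6,e→50,0→6,f→63,6→59 60:s→62,e→60,0→60,f→6,6→6 61:s→6,e→6,0→6,f→61,6→61 62:s→62,e→62,0→6,f→6,6→6 63:s→6,e→6,0→6,f→63,6→6 [Hopcroft].
'ef': N↓-sim [76, 31, 2] end={s25,s36} — reject; 2/2 del acc.
'6s': N↓-sim [76, 29, 3] end={s21,s25,s66} ∉↓L; 2/2 deletions ∈↓L.
'e0e66': N↓-sim [76, 31, 23, 17, 3, 1] end={s25} — reject; 5/5 del acc.
'0sss0': run [76, 72, 64, 52, 23, 2] end={s25,s52} ∉↓L; 5/5 single-dels accept.
'f06fe': |S_i|=[76, 69, 58, 22, 7, 1] end={s25} — reject; 5/5 single-dels accept.
'fs0sf6': run [76, 69, 62, 50, 38, 12, 2] end={s17,s25} rej; 6/6 deletions ∈↓L.
6 obstructions.


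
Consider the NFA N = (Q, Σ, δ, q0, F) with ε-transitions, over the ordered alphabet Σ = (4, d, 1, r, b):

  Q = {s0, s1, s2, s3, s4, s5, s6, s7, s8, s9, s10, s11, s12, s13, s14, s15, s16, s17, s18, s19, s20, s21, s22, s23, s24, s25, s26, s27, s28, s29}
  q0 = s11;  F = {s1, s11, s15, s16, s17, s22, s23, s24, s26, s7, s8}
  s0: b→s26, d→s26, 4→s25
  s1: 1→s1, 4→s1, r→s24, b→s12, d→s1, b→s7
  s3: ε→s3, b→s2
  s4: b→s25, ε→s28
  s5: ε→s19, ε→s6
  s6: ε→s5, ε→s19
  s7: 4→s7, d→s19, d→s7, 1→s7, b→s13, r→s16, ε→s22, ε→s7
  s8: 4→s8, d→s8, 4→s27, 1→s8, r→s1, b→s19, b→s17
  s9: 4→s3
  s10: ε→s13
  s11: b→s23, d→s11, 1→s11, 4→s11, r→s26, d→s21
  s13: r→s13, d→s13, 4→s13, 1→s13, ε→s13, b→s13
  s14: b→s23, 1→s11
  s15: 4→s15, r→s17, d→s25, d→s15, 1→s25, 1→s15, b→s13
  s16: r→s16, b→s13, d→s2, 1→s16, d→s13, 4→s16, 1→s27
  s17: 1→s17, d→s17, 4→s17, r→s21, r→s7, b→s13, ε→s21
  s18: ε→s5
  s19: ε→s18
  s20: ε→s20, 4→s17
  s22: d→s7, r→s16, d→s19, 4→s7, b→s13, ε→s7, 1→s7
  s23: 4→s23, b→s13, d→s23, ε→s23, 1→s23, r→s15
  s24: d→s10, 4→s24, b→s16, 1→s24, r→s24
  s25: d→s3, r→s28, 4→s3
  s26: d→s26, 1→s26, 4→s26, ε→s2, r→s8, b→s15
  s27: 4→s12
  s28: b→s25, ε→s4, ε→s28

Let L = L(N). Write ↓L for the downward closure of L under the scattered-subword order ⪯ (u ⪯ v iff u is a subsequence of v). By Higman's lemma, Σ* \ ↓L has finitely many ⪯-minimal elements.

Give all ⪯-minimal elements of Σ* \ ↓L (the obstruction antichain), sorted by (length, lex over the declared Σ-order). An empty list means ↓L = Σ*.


A = [bb, rrrrd].

|Q|=30, |F|=11, |δ|=104 (19 ε).
min D↑ (11 st, q0=0, F={5}): 0:4→0,d→0,1→0,r→1,b→2 1:4→1,d→1,1→1,r→3,b→4 2:4→2,d→2,1→2,r→4,b→5 3:4→3,d→3,1→3,r→6,b→7 4:4→4,d→4,1→4,r→7,b→5 5:4→5,d→5,1→5,r→5,b→5 6:4→6,d→6,1→6,r→8,b→9 7:4→7,d→7,1→7,r→9,b→5 8:4→8,d→5,1→8,r→8,b→10 9:4→9,d→9,1→9,r→10,b→5 10:4→10,d→5,1→10,r→10,b→5 (ε-aug+det+¬).
'bb': run [25, 19, 6] end={s13,s2,s25,s28,s3,s4} rej; 2/2 deletions ∈↓L.
'rrrrd': run [25, 23, 21, 19, 11, 4] end={s10,s13,s2,s3} ∉↓L; 5/5 deletions ∈↓L.
2 obstructions.


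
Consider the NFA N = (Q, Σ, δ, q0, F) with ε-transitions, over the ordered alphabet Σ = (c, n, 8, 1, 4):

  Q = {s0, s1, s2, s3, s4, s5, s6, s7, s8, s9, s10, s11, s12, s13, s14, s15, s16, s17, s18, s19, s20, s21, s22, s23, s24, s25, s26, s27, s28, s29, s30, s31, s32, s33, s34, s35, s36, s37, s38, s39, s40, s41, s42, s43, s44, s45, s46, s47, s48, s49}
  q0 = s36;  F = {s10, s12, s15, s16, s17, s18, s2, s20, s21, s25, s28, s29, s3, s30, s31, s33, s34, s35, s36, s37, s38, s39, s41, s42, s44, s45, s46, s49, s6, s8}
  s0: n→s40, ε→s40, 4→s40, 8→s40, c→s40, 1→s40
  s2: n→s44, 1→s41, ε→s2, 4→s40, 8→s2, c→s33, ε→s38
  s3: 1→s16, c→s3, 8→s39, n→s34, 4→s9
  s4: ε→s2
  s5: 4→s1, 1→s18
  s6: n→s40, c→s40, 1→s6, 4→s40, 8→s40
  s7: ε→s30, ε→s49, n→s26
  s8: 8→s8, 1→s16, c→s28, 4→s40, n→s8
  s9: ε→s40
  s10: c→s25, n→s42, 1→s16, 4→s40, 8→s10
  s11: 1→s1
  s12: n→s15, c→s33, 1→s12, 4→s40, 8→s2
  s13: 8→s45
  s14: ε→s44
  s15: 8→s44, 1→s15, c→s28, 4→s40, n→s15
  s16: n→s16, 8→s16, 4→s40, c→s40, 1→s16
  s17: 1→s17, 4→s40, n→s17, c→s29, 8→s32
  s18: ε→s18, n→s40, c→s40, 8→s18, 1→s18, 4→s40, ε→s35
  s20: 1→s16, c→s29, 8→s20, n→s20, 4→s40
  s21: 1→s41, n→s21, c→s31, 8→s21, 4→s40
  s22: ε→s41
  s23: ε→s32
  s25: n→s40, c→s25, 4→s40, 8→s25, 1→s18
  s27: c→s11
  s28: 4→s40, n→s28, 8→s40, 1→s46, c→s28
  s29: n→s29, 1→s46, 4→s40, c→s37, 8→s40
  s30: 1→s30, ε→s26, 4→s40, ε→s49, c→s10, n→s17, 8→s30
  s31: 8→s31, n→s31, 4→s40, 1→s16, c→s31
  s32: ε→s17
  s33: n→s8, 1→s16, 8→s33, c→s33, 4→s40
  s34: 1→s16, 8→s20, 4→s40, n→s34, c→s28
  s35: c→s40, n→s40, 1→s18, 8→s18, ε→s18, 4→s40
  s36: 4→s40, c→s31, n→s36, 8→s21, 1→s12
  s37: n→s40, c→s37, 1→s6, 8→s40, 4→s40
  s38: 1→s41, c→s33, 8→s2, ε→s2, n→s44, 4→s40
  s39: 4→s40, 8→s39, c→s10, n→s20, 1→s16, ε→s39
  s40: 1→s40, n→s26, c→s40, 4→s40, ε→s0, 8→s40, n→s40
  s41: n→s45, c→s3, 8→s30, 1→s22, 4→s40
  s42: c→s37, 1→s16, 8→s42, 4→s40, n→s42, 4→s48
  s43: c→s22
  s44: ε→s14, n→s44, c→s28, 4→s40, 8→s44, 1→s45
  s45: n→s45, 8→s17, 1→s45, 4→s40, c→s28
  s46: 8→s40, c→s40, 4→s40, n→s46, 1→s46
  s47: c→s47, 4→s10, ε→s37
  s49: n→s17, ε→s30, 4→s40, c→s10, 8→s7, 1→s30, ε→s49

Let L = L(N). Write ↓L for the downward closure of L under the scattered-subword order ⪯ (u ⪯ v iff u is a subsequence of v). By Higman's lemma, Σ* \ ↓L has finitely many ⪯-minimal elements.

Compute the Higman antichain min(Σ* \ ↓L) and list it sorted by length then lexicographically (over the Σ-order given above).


min(Σ*\↓L) = [4, c1c, 1nc8, 818ccn].

|Q|=50, |F|=30, |δ|=194 (23 ε).
min D↑ (28 st, q0=0, F={4}): 0:c→1,n→0,8→2,1→3,4→4 1:c→1,n→1,8→1,1→5,4→4 2:c→1,n→2,8→2,1→6,4→4 3:c→7,n→8,8→9,1→3,4→4 4:c→4,n→4,8→4,1→4,4→4 5:c→4,n→5,8→5,1→5,4→4 6:c→10,n→11,8→12,1→6,4→4 7:c→7,n→13,8→7,1→5,4→4 8:c→14,n→8,8→15,1→8,4→4 9:c→7,n→15,8→9,1→6,4→4 10:c→10,n→16,8→17,1→5,4→4 11:c→14,n→11,8→18,1→11,4→4 12:c→19,n→18,8→12,1→12,4→4 13:c→14,n→13,8→13,1→5,4→4 14:c→14,n→14,8→4,1→20,4→4 15:c→14,n→15,8→15,1→11,4→4 16:c→14,n→16,8→21,1→5,4→4 17:c→19,n→21,8→17,1→5,4→4 18:c→22,n→18,8→18,1→18,4→4 19:c→23,n→24,8→19,1→5,4→4 20:c→4,n→20,8→4,1→20,4→4 21:c→22,n→21,8→21,1→5,4→4 22:c→25,n→22,8→4,1→20,4→4 23:c→23,n→4,8→23,1→26,4→4 24:c→25,n→24,8→24,1→5,4→4 25:c→25,n→4,8→4,1→27,4→4 26:c→4,n→4,8→26,1→26,4→4 27:c→4,n→4,8→4,1→27,4→4 (ε-aug+det+¬).
'4': |S_i|=[39, 5] end={s0,s26,s40,s48,s9} ∉↓L; 1/1 single-dels accept.
'c1c': N↓-sim [39, 23, 8, 3] end={s0,s26,s40} ∉↓L; 3/3 del acc.
'1nc8': run [39, 36, 20, 8, 3] end={s0,s26,s40} ∉↓L; 4/4 single-dels accept.
'818ccn': N↓-sim [39, 36, 28, 21, 14, 8, 3] end={s0,s26,s40} — reject; 6/6 del acc.
4 minimals (antichain).


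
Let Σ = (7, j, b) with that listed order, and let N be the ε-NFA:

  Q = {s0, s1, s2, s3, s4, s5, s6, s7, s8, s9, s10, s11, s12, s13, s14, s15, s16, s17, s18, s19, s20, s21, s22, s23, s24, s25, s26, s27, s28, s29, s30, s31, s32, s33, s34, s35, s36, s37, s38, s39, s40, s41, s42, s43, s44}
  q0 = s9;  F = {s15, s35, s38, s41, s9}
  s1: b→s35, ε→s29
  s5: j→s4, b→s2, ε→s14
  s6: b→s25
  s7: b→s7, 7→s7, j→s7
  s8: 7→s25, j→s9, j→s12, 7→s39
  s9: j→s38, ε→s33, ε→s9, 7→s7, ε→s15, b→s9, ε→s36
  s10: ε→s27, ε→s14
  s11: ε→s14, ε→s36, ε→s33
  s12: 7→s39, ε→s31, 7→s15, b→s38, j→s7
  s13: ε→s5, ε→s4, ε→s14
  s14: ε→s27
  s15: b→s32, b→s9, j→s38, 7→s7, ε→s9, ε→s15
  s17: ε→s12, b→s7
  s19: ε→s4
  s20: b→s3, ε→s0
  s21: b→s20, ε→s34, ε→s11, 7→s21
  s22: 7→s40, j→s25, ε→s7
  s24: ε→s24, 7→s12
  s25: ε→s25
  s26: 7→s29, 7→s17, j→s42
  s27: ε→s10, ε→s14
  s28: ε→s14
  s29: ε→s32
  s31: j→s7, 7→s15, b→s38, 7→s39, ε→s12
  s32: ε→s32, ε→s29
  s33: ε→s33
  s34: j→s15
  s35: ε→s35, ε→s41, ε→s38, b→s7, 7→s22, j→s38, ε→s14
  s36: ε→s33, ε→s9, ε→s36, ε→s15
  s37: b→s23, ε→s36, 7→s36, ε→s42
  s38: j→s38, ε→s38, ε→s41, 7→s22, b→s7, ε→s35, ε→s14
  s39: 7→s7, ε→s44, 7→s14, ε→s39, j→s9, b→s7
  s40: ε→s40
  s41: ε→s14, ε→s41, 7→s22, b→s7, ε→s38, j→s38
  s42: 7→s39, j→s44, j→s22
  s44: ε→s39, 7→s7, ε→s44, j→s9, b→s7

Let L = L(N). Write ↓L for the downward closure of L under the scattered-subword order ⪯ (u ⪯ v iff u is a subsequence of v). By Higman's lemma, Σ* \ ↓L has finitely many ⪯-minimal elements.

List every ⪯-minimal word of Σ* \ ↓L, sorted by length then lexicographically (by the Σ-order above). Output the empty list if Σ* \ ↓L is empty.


A = [7, jb].

|Q|=45, |F|=5, |δ|=114 (56 ε).
min D↑ (3 st, q0=0, F={1}): 0:7→1,j→2,b→0 1:7→1,j→1,b→1 2:7→1,j→2,b→1 (ε-aug+det+¬).
'7': |S_i|=[16, 4] end={s22,s25,s40,s7} ∉↓L; 1/1 del acc.
'jb': N↓-sim [16, 10, 1] end={s7} rej; 2/2 deletions ∈↓L.
2 minimals (antichain).


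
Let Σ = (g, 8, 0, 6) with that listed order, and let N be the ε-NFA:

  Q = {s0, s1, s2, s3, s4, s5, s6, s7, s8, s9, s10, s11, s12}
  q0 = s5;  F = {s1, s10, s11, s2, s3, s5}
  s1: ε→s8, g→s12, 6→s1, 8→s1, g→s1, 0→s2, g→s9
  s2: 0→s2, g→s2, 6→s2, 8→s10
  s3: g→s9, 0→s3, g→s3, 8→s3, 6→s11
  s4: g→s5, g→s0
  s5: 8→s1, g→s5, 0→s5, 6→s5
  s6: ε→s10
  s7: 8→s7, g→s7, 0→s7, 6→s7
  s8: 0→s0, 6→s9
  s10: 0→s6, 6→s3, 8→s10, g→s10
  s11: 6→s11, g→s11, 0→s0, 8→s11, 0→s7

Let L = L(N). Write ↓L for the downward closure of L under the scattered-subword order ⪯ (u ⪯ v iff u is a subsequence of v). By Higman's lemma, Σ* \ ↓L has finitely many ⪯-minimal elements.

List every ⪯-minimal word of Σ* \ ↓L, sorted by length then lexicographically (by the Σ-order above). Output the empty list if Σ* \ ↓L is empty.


A = [808660].

|Q|=13, |F|=6, |δ|=38 (2 ε).
min D↑ (7 st, q0=0, F={6}): 0:g→0,8→1,0→0,6→0 1:g→1,8→1,0→2,6→1 2:g→2,8→3,0→2,6→2 3:g→3,8→3,0→3,6→4 4:g→4,8→4,0→4,6→5 5:g→5,8→5,0→6,6→5 6:g→6,8→6,0→6,6→6 [Hopcroft].
'808660': N↓-sim [12, 11, 8, 7, 5, 3, 2] end={s0,s7} ∉↓L; 6/6 deletions ∈↓L.
1 words, ⪯-incomp.


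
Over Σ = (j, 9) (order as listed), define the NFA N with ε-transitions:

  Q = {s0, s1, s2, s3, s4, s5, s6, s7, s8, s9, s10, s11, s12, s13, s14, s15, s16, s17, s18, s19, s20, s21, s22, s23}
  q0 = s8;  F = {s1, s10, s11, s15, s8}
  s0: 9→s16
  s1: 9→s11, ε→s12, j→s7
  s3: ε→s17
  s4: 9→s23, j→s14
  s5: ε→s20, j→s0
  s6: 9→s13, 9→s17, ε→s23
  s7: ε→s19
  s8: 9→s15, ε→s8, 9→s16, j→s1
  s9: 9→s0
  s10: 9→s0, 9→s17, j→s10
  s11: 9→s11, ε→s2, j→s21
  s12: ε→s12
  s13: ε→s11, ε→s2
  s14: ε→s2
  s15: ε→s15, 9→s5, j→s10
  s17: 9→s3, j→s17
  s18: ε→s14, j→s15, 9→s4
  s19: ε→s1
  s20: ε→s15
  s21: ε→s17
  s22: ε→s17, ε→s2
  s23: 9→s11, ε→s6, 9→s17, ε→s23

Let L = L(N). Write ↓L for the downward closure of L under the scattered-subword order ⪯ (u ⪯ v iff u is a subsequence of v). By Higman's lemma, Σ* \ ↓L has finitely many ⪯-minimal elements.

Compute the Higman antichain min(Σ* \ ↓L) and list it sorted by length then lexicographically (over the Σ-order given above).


|Q|=24, |F|=5, |δ|=45 (20 ε).
min D↑ (6 st, q0=0, F={5}): 0:j→1,9→2 1:j→1,9→3 2:j→4,9→2 3:j→5,9→3 4:j→4,9→5 5:j→5,9→5 (ε-aug+det+¬).
'j9j': N↓-sim [16, 12, 7, 3] end={s17,s21,s3} ∉↓L; 3/3 del acc.
'9j9': run [16, 11, 6, 4] end={s0,s16,s17,s3} rej; 3/3 del acc.
2 words, ⪯-incomp.

A = [j9j, 9j9].


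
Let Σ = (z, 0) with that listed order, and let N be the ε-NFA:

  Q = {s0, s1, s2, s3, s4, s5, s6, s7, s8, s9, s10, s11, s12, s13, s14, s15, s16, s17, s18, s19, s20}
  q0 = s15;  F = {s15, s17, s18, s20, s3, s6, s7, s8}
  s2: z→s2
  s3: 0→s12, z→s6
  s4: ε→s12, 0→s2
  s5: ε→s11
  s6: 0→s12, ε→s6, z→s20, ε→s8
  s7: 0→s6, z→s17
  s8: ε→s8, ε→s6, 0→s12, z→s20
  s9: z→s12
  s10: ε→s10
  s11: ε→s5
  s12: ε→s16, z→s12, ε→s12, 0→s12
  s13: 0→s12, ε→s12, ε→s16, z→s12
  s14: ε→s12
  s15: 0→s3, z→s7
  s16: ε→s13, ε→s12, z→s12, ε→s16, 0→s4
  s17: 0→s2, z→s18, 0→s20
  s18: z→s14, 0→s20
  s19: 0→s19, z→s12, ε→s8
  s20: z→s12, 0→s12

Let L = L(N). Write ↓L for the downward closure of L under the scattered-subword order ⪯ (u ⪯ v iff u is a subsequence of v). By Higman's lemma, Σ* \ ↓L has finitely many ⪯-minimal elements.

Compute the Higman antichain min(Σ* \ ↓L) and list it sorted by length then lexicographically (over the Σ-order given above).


min(Σ*\↓L) = [00, zzzz, zz0z, z0zz, 0zzz].

|Q|=21, |F|=8, |δ|=45 (17 ε).
min D↑ (8 st, q0=0, F={5}): 0:z→1,0→2 1:z→3,0→4 2:z→4,0→5 3:z→6,0→7 4:z→7,0→5 5:z→5,0→5 6:z→5,0→7 7:z→5,0→5 (ε-aug+det+¬).
'00': run [14, 9, 5] end={s12,s13,s16,s2,s4} ∉↓L; 2/2 del acc.
'zzzz': |S_i|=[14, 12, 9, 8, 6] end={s12,s13,s14,s16,s2,s4} ∉↓L; 4/4 del acc.
'zz0z': N↓-sim [14, 12, 9, 6, 5] end={s12,s13,s16,s2,s4} — reject; 4/4 single-dels accept.
'z0zz': run [14, 12, 8, 6, 5] end={s12,s13,s16,s2,s4} ∉↓L; 4/4 deletions ∈↓L.
'0zzz': N↓-sim [14, 9, 8, 6, 5] end={s12,s13,s16,s2,s4} ∉↓L; 4/4 single-dels accept.
5 obstructions.


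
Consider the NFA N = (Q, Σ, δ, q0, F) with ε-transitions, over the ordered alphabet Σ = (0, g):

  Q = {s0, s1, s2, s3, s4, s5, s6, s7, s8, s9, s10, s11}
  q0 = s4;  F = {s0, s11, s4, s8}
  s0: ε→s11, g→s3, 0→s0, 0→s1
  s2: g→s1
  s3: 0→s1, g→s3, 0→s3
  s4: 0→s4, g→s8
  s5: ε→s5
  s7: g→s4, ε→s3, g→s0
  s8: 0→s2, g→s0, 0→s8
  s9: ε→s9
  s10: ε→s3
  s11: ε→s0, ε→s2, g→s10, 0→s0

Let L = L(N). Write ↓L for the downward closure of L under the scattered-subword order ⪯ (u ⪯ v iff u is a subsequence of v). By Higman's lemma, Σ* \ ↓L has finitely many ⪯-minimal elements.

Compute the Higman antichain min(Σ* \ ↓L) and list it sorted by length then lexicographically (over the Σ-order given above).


|Q|=12, |F|=4, |δ|=23 (7 ε).
min D↑ (4 st, q0=0, F={3}): 0:0→0,g→1 1:0→1,g→2 2:0→2,g→3 3:0→3,g→3 (ε-aug+det+¬).
'ggg': run [8, 7, 6, 3] end={s1,s10,s3} ∉↓L; 3/3 single-dels accept.
1 obstructions.

Antichain: [ggg].


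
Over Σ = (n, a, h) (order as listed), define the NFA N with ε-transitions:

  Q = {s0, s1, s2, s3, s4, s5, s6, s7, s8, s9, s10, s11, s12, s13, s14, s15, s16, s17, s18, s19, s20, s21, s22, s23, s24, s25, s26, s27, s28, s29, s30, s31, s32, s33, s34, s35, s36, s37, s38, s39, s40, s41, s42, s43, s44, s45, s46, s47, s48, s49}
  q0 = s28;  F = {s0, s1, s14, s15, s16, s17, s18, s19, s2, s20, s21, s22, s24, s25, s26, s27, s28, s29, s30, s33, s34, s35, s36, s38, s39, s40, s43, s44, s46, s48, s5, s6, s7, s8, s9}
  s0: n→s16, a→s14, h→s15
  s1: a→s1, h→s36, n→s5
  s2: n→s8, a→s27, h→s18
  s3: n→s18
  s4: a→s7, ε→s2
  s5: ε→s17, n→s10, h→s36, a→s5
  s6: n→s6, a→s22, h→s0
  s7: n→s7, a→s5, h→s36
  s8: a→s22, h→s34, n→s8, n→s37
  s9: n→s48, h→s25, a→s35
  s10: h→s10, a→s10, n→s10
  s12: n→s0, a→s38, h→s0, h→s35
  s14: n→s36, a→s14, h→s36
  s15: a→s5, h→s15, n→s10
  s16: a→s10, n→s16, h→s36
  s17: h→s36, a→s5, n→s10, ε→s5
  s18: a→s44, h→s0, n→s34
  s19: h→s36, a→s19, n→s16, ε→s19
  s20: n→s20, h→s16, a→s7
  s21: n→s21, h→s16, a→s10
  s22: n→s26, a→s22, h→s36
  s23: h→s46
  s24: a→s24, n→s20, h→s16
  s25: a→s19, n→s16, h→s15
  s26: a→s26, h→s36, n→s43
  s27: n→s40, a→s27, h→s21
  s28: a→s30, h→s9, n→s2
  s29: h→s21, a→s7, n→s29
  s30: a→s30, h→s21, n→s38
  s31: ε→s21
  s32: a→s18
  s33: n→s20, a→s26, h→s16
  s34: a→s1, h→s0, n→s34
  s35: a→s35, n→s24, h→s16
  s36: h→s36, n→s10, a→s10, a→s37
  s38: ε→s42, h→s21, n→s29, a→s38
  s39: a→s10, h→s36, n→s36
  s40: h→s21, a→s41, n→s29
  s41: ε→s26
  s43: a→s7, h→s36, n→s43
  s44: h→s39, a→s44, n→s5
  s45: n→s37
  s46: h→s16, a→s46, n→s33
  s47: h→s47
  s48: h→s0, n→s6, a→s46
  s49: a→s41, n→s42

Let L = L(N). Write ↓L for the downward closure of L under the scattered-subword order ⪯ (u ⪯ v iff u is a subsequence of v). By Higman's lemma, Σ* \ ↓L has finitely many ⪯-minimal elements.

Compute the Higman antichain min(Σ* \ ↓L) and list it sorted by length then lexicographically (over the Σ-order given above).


|Q|=50, |F|=35, |δ|=129 (7 ε).
min D↑ (35 st, q0=0, F={18}): 0:n→1,a→2,h→3 1:n→4,a→5,h→6 2:n→7,a→2,h→8 3:n→9,a→10,h→11 4:n→4,a→12,h→13 5:n→14,a→5,h→8 6:n→13,a→15,h→16 7:n→17,a→7,h→8 8:n→8,a→18,h→19 9:n→20,a→21,h→16 10:n→22,a→10,h→19 11:n→19,a→23,h→24 12:n→25,a→12,h→26 13:n→13,a→27,h→16 14:n→17,a→25,h→8 15:n→28,a→15,h→29 16:n→19,a→30,h→24 17:n→17,a→31,h→8 18:n→18,a→18,h→18 19:n→19,a→18,h→26 20:n→20,a→12,h→16 21:n→32,a→21,h→19 22:n→33,a→22,h→19 23:n→19,a→23,h→26 24:n→18,a→28,h→24 25:n→34,a→25,h→26 26:n→18,a→18,h→26 27:n→28,a→27,h→26 28:n→18,a→28,h→26 29:n→26,a→18,h→26 30:n→26,a→30,h→26 31:n→31,a→28,h→26 32:n→33,a→25,h→19 33:n→33,a→31,h→19 34:n→34,a→31,h→26 [Hopcroft].
'aha': run [39, 28, 6, 2] end={s10,s37} — reject; 3/3 single-dels accept.
'hhna': |S_i|=[39, 29, 12, 4, 2] end={s10,s37} ∉↓L; 4/4 single-dels accept.
'hhhn': N↓-sim [39, 29, 12, 6, 1] end={s10} — reject; 4/4 single-dels accept.
'nnahn': |S_i|=[39, 33, 23, 12, 3, 1] end={s10} rej; 5/5 del acc.
'nhann': run [39, 33, 15, 9, 5, 1] end={s10} rej; 5/5 del acc.
'annaan': |S_i|=[39, 28, 18, 11, 6, 5, 1] end={s10} ∉↓L; 6/6 single-dels accept.
6 obstructions.

Antichain: [aha, hhna, hhhn, nnahn, nhann, annaan].


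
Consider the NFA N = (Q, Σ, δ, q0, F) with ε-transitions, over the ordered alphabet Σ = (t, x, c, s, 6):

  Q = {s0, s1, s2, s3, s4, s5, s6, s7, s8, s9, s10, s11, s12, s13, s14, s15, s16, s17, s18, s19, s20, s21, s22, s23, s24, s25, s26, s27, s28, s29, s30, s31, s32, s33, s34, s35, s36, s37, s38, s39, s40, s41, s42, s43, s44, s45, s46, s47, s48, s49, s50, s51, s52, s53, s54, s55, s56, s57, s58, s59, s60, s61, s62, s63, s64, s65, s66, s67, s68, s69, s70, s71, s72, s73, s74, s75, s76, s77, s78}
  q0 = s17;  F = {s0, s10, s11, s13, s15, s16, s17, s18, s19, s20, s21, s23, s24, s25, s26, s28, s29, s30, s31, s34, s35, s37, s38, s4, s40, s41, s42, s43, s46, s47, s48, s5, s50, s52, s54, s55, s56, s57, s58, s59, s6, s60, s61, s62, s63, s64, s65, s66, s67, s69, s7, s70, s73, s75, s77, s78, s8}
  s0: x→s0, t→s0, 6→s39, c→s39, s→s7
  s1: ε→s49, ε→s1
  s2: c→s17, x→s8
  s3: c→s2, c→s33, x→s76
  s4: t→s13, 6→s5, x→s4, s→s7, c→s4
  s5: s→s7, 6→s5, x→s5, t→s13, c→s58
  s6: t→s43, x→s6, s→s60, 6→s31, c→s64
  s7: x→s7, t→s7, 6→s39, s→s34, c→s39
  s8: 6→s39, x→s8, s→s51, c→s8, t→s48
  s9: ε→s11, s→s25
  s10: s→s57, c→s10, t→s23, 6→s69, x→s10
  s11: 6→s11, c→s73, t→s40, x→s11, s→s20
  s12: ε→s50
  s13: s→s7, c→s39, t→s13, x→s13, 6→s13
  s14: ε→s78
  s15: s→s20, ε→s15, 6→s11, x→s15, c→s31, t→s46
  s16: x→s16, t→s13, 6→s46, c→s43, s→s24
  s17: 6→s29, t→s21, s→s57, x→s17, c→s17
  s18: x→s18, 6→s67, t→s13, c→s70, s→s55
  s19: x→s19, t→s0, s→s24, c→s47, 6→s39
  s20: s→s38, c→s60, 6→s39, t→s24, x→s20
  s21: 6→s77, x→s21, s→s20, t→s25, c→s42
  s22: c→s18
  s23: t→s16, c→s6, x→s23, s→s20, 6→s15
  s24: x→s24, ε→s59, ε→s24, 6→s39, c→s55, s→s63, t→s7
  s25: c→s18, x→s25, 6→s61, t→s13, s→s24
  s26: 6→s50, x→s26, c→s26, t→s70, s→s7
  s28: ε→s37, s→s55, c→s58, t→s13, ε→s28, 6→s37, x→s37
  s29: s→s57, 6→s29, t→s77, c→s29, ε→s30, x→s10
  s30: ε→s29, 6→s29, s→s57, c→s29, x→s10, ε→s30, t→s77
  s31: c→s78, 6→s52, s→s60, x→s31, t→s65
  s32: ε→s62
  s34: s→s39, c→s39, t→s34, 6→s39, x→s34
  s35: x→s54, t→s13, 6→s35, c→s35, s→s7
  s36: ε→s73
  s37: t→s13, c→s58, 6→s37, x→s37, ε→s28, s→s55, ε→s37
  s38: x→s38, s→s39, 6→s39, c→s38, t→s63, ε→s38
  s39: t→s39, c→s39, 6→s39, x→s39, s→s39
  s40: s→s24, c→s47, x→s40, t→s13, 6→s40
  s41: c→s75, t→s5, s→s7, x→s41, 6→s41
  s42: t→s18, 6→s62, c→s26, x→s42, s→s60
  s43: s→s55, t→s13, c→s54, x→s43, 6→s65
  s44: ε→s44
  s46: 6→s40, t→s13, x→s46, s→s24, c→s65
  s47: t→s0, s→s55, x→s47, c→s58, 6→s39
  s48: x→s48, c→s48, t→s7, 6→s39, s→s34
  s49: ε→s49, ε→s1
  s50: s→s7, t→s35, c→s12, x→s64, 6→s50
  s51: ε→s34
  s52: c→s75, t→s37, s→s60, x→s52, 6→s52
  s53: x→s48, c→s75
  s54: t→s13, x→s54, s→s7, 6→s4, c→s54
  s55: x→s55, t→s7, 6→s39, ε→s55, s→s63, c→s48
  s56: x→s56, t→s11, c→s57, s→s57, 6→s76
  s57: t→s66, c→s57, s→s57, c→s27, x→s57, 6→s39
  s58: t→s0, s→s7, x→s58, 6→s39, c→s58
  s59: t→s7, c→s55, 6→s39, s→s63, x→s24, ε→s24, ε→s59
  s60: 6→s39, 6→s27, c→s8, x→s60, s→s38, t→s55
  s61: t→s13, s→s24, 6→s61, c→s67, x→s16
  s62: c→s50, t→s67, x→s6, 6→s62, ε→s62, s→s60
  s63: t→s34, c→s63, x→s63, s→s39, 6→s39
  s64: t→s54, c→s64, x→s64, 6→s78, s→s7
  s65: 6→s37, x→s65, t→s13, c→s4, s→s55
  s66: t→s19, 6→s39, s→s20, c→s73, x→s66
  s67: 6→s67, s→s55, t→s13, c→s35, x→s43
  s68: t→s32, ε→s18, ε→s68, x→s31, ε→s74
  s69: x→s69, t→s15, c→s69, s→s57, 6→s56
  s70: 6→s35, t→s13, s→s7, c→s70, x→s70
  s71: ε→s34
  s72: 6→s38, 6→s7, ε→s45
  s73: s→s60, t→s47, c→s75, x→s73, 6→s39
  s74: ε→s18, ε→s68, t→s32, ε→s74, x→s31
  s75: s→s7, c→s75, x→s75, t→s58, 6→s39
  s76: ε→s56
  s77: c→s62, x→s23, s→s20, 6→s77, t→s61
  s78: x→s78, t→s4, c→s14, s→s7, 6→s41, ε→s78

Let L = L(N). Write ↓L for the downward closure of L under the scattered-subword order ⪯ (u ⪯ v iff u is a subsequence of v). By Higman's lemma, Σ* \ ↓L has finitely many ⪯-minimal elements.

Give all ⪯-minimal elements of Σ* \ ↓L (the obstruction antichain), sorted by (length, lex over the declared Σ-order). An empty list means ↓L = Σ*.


|Q|=79, |F|=57, |δ|=343 (36 ε).
min D↑ (55 st, q0=0, F={9}): 0:t→1,x→0,c→0,s→2,6→3 1:t→4,x→1,c→5,s→6,6→7 2:t→8,x→2,c→2,s→2,6→9 3:t→7,x→10,c→3,s→2,6→3 4:t→11,x→4,c→12,s→13,6→14 5:t→12,x→5,c→15,s→16,6→17 6:t→13,x→6,c→16,s→18,6→9 7:t→14,x→19,c→17,s→6,6→7 8:t→20,x→8,c→21,s→6,6→9 9:t→9,x→9,c→9,s→9,6→9 10:t→19,x→10,c→10,s→2,6→22 11:t→11,x→11,c→9,s→23,6→11 12:t→11,x→12,c→24,s→25,6→26 13:t→23,x→13,c→25,s→27,6→9 14:t→11,x→28,c→26,s→13,6→14 15:t→24,x→15,c→15,s→23,6→29 16:t→25,x→16,c→30,s→18,6→9 17:t→26,x→31,c→29,s→16,6→17 18:t→27,x→18,c→18,s→9,6→9 19:t→28,x→19,c→31,s→6,6→32 20:t→33,x→20,c→34,s→13,6→9 21:t→34,x→21,c→35,s→16,6→9 22:t→32,x→22,c→22,s→2,6→36 23:t→23,x→23,c→9,s→37,6→9 24:t→11,x→24,c→24,s→23,6→38 25:t→23,x→25,c→39,s→27,6→9 26:t→11,x→40,c→38,s→25,6→26 27:t→37,x→27,c→27,s→9,6→9 28:t→11,x→28,c→40,s→13,6→41 29:t→38,x→42,c→29,s→23,6→29 30:t→39,x→30,c→30,s→37,6→9 31:t→40,x→31,c→42,s→16,6→43 32:t→41,x→32,c→43,s→6,6→44 33:t→33,x→33,c→9,s→23,6→9 34:t→33,x→34,c→45,s→25,6→9 35:t→45,x→35,c→35,s→23,6→9 36:t→44,x→36,c→2,s→2,6→36 37:t→37,x→37,c→9,s→9,6→9 38:t→11,x→46,c→38,s→23,6→38 39:t→23,x→39,c→39,s→37,6→9 40:t→11,x→40,c→46,s→25,6→47 41:t→11,x→41,c→47,s→13,6→48 42:t→46,x→42,c→42,s→23,6→49 43:t→47,x→43,c→49,s→16,6→50 44:t→48,x→44,c→21,s→6,6→44 45:t→33,x→45,c→45,s→23,6→9 46:t→11,x→46,c→46,s→23,6→51 47:t→11,x→47,c→51,s→25,6→52 48:t→11,x→48,c→34,s→13,6→48 49:t→51,x→49,c→49,s→23,6→53 50:t→52,x→50,c→35,s→16,6→50 51:t→11,x→51,c→51,s→23,6→54 52:t→11,x→52,c→45,s→25,6→52 53:t→54,x→53,c→35,s→23,6→53 54:t→11,x→54,c→45,s→23,6→54 (ε-aug+det+¬).
's6': N↓-sim [63, 22, 2] end={s27,s39} ∉↓L; 2/2 del acc.
'tttc': N↓-sim [63, 55, 29, 5, 1] end={s39} rej; 4/4 single-dels accept.
'tsss': |S_i|=[63, 55, 14, 5, 1] end={s39} rej; 4/4 del acc.
'tccsc': run [63, 55, 40, 24, 4, 1] end={s39} — reject; 5/5 single-dels accept.
'6x66c6': run [63, 56, 47, 40, 32, 22, 2] end={s27,s39} ∉↓L; 6/6 del acc.
5 obstructions.

min(Σ*\↓L) = [s6, tttc, tsss, tccsc, 6x66c6].


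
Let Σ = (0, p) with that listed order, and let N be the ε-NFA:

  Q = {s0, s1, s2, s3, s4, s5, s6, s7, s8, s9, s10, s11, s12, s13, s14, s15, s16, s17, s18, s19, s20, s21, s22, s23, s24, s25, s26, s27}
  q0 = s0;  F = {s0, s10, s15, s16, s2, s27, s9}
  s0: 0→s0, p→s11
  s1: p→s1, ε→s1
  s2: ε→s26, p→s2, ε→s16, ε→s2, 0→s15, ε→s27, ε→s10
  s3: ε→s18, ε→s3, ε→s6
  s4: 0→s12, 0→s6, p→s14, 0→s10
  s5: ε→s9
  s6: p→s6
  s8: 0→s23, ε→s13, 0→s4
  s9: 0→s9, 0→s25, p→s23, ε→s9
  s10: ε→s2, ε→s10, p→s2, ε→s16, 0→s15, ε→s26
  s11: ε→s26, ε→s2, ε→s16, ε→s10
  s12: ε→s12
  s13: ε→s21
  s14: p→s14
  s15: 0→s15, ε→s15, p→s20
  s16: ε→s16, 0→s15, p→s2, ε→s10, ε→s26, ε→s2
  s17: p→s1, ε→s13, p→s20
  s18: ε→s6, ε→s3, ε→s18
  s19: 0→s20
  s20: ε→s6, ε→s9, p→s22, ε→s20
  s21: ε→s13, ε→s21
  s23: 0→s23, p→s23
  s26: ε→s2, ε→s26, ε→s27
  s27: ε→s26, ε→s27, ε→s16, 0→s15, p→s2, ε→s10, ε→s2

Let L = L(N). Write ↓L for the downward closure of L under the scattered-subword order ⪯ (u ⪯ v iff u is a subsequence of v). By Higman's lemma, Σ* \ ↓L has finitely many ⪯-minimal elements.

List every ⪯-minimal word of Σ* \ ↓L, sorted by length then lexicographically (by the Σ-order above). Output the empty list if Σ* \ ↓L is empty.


A = [p0pp].

|Q|=28, |F|=7, |δ|=74 (44 ε).
min D↑ (5 st, q0=0, F={4}): 0:0→0,p→1 1:0→2,p→1 2:0→2,p→3 3:0→3,p→4 4:0→4,p→4 (ε-aug+det+¬).
'p0pp': |S_i|=[14, 13, 7, 6, 3] end={s22,s23,s6} — reject; 4/4 deletions ∈↓L.
1 obstructions.


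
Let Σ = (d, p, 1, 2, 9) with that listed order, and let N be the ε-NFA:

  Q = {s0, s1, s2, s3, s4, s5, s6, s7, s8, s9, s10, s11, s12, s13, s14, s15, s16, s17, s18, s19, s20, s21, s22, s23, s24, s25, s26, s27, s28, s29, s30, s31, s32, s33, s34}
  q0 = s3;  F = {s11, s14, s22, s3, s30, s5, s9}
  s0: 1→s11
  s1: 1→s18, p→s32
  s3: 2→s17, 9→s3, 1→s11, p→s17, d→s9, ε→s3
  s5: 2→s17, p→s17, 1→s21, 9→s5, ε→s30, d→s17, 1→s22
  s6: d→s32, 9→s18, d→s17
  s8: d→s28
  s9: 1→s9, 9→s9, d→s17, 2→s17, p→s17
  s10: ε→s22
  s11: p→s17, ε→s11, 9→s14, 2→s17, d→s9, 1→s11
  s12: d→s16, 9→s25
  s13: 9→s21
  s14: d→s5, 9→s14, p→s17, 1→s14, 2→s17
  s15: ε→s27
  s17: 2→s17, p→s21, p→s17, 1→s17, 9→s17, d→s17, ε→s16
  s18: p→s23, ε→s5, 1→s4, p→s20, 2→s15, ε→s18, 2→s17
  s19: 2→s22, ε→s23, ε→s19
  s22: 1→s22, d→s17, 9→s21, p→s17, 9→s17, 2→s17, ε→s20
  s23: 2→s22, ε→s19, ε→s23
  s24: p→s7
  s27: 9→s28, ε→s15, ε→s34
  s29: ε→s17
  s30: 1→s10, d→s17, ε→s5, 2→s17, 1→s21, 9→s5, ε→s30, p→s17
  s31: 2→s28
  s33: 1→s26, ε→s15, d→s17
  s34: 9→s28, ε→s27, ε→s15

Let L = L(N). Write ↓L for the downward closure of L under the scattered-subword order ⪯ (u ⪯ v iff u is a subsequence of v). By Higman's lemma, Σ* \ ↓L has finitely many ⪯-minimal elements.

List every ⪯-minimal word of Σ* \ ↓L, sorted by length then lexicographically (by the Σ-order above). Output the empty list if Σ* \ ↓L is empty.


Antichain: [p, 2, dd, 19d19].

|Q|=35, |F|=7, |δ|=88 (21 ε).
min D↑ (7 st, q0=0, F={2}): 0:d→1,p→2,1→3,2→2,9→0 1:d→2,p→2,1→1,2→2,9→1 2:d→2,p→2,1→2,2→2,9→2 3:d→1,p→2,1→3,2→2,9→4 4:d→5,p→2,1→4,2→2,9→4 5:d→2,p→2,1→6,2→2,9→5 6:d→2,p→2,1→6,2→2,9→2.
'p': |S_i|=[12, 3] end={s16,s17,s21} ∉↓L; 1/1 deletions ∈↓L.
'2': |S_i|=[12, 3] end={s16,s17,s21} ∉↓L; 1/1 single-dels accept.
'dd': N↓-sim [12, 9, 3] end={s16,s17,s21} — reject; 2/2 deletions ∈↓L.
'19d19': run [12, 11, 10, 8, 6, 3] end={s16,s17,s21} — reject; 5/5 deletions ∈↓L.
4 words, ⪯-incomp.
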